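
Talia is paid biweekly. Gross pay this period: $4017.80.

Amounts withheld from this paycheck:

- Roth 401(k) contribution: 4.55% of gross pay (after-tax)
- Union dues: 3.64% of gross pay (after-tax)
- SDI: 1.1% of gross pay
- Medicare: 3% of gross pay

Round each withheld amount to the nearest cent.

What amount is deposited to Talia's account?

$3524.01

SDI: $4017.80 × 0.011 = $44.20
Medicare: $4017.80 × 0.03 = $120.53
Roth 401(k) contribution: $4017.80 × 0.0455 = $182.81
Union dues: $4017.80 × 0.0364 = $146.25
Total deductions = $44.20 + $120.53 + $182.81 + $146.25 = $493.79
Net pay = $4017.80 − $493.79 = $3524.01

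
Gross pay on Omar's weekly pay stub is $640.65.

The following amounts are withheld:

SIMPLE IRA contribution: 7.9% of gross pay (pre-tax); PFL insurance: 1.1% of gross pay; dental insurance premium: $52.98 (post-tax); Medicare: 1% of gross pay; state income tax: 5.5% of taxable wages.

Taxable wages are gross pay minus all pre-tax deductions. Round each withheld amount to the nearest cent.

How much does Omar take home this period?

SIMPLE IRA contribution: $640.65 × 0.079 = $50.61
Taxable wages = $640.65 − $50.61 = $590.04
State income tax: $590.04 × 0.055 = $32.45
PFL insurance: $640.65 × 0.011 = $7.05
Medicare: $640.65 × 0.01 = $6.41
Dental insurance premium: $52.98
Total deductions = $50.61 + $32.45 + $7.05 + $6.41 + $52.98 = $149.50
Net pay = $640.65 − $149.50 = $491.15

$491.15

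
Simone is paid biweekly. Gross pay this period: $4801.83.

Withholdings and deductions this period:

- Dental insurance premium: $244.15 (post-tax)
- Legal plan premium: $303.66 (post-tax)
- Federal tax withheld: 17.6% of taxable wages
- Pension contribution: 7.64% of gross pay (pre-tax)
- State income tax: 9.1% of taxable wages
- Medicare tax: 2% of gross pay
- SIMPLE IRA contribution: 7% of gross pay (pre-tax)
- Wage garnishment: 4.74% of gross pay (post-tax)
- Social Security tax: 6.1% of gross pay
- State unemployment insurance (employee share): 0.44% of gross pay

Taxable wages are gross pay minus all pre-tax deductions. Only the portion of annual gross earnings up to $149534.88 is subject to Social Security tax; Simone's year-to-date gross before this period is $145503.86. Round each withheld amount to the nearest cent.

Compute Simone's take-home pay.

Pension contribution: $4801.83 × 0.0764 = $366.86
SIMPLE IRA contribution: $4801.83 × 0.07 = $336.13
Pre-tax total = $366.86 + $336.13 = $702.99
Taxable wages = $4801.83 − $702.99 = $4098.84
Federal tax withheld: $4098.84 × 0.176 = $721.40
State income tax: $4098.84 × 0.091 = $372.99
Social Security tax: only $149534.88 − $145503.86 = $4031.02 of this check is subject → $4031.02 × 0.061 = $245.89
Medicare tax: $4801.83 × 0.02 = $96.04
State unemployment insurance (employee share): $4801.83 × 0.0044 = $21.13
Dental insurance premium: $244.15
Legal plan premium: $303.66
Wage garnishment: $4801.83 × 0.0474 = $227.61
Total deductions = $366.86 + $336.13 + $721.40 + $372.99 + $245.89 + $96.04 + $21.13 + $244.15 + $303.66 + $227.61 = $2935.86
Net pay = $4801.83 − $2935.86 = $1865.97

$1865.97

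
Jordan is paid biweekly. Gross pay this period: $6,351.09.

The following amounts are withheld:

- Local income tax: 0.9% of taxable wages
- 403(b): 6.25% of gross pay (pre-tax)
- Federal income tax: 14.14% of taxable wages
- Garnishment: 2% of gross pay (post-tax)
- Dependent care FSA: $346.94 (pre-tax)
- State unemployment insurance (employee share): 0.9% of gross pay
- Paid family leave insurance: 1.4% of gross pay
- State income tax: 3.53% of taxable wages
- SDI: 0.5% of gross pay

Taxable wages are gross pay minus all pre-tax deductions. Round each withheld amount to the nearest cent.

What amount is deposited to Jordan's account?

$4,261.10

403(b): $6,351.09 × 0.0625 = $396.94
Dependent care FSA: $346.94
Pre-tax total = $396.94 + $346.94 = $743.88
Taxable wages = $6,351.09 − $743.88 = $5,607.21
State income tax: $5,607.21 × 0.0353 = $197.93
Local income tax: $5,607.21 × 0.009 = $50.46
Federal income tax: $5,607.21 × 0.1414 = $792.86
SDI: $6,351.09 × 0.005 = $31.76
State unemployment insurance (employee share): $6,351.09 × 0.009 = $57.16
Paid family leave insurance: $6,351.09 × 0.014 = $88.92
Garnishment: $6,351.09 × 0.02 = $127.02
Total deductions = $396.94 + $346.94 + $197.93 + $50.46 + $792.86 + $31.76 + $57.16 + $88.92 + $127.02 = $2,089.99
Net pay = $6,351.09 − $2,089.99 = $4,261.10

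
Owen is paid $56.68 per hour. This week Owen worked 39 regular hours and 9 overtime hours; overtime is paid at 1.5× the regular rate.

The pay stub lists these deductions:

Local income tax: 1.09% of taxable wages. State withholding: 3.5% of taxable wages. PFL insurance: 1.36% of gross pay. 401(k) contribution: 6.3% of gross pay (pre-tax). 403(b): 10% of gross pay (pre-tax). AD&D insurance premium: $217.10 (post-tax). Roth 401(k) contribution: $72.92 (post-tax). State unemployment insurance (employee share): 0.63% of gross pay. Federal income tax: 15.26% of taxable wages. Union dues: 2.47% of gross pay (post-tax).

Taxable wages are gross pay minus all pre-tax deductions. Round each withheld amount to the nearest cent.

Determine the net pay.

$1,573.53

Regular pay: 39 × $56.68 = $2,210.52
Overtime pay: 9 × $56.68 × 1.5 = $765.18
Gross pay = $2,210.52 + $765.18 = $2,975.70
403(b): $2,975.70 × 0.1 = $297.57
401(k) contribution: $2,975.70 × 0.063 = $187.47
Pre-tax total = $297.57 + $187.47 = $485.04
Taxable wages = $2,975.70 − $485.04 = $2,490.66
Local income tax: $2,490.66 × 0.0109 = $27.15
State withholding: $2,490.66 × 0.035 = $87.17
Federal income tax: $2,490.66 × 0.1526 = $380.07
PFL insurance: $2,975.70 × 0.0136 = $40.47
State unemployment insurance (employee share): $2,975.70 × 0.0063 = $18.75
Roth 401(k) contribution: $72.92
Union dues: $2,975.70 × 0.0247 = $73.50
AD&D insurance premium: $217.10
Total deductions = $297.57 + $187.47 + $27.15 + $87.17 + $380.07 + $40.47 + $18.75 + $72.92 + $73.50 + $217.10 = $1,402.17
Net pay = $2,975.70 − $1,402.17 = $1,573.53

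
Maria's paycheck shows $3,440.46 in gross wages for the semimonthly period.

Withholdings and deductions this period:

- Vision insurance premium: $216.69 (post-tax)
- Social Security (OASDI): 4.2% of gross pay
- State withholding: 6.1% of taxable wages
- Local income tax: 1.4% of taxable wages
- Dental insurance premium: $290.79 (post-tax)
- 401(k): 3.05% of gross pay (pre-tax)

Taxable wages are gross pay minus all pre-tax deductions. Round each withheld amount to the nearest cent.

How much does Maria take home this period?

$2,433.38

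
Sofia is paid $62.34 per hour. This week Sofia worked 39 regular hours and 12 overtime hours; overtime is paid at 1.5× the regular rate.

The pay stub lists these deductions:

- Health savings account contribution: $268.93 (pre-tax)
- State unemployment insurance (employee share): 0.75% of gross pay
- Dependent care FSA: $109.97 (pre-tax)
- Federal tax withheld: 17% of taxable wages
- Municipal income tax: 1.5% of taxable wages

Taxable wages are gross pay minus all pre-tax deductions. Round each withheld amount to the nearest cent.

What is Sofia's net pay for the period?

Regular pay: 39 × $62.34 = $2,431.26
Overtime pay: 12 × $62.34 × 1.5 = $1,122.12
Gross pay = $2,431.26 + $1,122.12 = $3,553.38
Health savings account contribution: $268.93
Dependent care FSA: $109.97
Pre-tax total = $268.93 + $109.97 = $378.90
Taxable wages = $3,553.38 − $378.90 = $3,174.48
Municipal income tax: $3,174.48 × 0.015 = $47.62
Federal tax withheld: $3,174.48 × 0.17 = $539.66
State unemployment insurance (employee share): $3,553.38 × 0.0075 = $26.65
Total deductions = $268.93 + $109.97 + $47.62 + $539.66 + $26.65 = $992.83
Net pay = $3,553.38 − $992.83 = $2,560.55

$2,560.55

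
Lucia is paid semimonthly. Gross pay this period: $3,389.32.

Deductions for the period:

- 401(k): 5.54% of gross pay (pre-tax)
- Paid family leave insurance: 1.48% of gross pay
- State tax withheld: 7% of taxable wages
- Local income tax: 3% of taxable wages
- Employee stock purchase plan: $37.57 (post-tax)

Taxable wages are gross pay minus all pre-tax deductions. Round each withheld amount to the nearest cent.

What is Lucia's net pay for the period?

$2,793.66

401(k): $3,389.32 × 0.0554 = $187.77
Taxable wages = $3,389.32 − $187.77 = $3,201.55
State tax withheld: $3,201.55 × 0.07 = $224.11
Local income tax: $3,201.55 × 0.03 = $96.05
Paid family leave insurance: $3,389.32 × 0.0148 = $50.16
Employee stock purchase plan: $37.57
Total deductions = $187.77 + $224.11 + $96.05 + $50.16 + $37.57 = $595.66
Net pay = $3,389.32 − $595.66 = $2,793.66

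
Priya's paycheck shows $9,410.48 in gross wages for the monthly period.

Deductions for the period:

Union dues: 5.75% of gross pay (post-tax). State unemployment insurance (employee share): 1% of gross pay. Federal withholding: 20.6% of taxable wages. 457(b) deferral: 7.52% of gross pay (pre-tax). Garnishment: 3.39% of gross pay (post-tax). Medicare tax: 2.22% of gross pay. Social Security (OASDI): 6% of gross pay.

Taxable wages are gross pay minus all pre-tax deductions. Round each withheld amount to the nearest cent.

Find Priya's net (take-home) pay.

457(b) deferral: $9,410.48 × 0.0752 = $707.67
Taxable wages = $9,410.48 − $707.67 = $8,702.81
Federal withholding: $8,702.81 × 0.206 = $1,792.78
Medicare tax: $9,410.48 × 0.0222 = $208.91
State unemployment insurance (employee share): $9,410.48 × 0.01 = $94.10
Social Security (OASDI): $9,410.48 × 0.06 = $564.63
Garnishment: $9,410.48 × 0.0339 = $319.02
Union dues: $9,410.48 × 0.0575 = $541.10
Total deductions = $707.67 + $1,792.78 + $208.91 + $94.10 + $564.63 + $319.02 + $541.10 = $4,228.21
Net pay = $9,410.48 − $4,228.21 = $5,182.27

$5,182.27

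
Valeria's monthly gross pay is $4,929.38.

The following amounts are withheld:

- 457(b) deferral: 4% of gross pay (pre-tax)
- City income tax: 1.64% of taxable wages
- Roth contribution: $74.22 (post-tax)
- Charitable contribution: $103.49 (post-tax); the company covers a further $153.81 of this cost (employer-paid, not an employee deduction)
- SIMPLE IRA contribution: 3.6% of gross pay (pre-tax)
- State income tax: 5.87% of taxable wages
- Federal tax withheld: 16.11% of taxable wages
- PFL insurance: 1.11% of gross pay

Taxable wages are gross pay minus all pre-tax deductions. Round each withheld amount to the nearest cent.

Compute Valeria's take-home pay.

457(b) deferral: $4,929.38 × 0.04 = $197.18
SIMPLE IRA contribution: $4,929.38 × 0.036 = $177.46
Pre-tax total = $197.18 + $177.46 = $374.64
Taxable wages = $4,929.38 − $374.64 = $4,554.74
City income tax: $4,554.74 × 0.0164 = $74.70
Federal tax withheld: $4,554.74 × 0.1611 = $733.77
State income tax: $4,554.74 × 0.0587 = $267.36
PFL insurance: $4,929.38 × 0.0111 = $54.72
Roth contribution: $74.22
Charitable contribution: $103.49
(Employer's $153.81 toward charitable contribution is not withheld from the employee.)
Total deductions = $197.18 + $177.46 + $74.70 + $733.77 + $267.36 + $54.72 + $74.22 + $103.49 = $1,682.90
Net pay = $4,929.38 − $1,682.90 = $3,246.48

$3,246.48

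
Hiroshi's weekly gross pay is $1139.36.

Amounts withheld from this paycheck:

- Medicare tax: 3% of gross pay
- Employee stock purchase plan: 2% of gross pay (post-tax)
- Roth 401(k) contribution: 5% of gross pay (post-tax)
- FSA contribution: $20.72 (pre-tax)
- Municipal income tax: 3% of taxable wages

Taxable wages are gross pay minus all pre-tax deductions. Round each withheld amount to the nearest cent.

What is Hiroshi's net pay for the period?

FSA contribution: $20.72
Taxable wages = $1139.36 − $20.72 = $1118.64
Municipal income tax: $1118.64 × 0.03 = $33.56
Medicare tax: $1139.36 × 0.03 = $34.18
Employee stock purchase plan: $1139.36 × 0.02 = $22.79
Roth 401(k) contribution: $1139.36 × 0.05 = $56.97
Total deductions = $20.72 + $33.56 + $34.18 + $22.79 + $56.97 = $168.22
Net pay = $1139.36 − $168.22 = $971.14

$971.14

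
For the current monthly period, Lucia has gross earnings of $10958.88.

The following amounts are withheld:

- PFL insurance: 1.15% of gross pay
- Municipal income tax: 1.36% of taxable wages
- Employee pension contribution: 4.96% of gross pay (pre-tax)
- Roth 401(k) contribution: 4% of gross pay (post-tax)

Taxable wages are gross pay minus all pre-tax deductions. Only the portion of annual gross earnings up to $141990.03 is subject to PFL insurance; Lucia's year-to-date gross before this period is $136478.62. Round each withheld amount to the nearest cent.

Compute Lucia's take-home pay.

$9771.93

Employee pension contribution: $10958.88 × 0.0496 = $543.56
Taxable wages = $10958.88 − $543.56 = $10415.32
Municipal income tax: $10415.32 × 0.0136 = $141.65
PFL insurance: only $141990.03 − $136478.62 = $5511.41 of this check is subject → $5511.41 × 0.0115 = $63.38
Roth 401(k) contribution: $10958.88 × 0.04 = $438.36
Total deductions = $543.56 + $141.65 + $63.38 + $438.36 = $1186.95
Net pay = $10958.88 − $1186.95 = $9771.93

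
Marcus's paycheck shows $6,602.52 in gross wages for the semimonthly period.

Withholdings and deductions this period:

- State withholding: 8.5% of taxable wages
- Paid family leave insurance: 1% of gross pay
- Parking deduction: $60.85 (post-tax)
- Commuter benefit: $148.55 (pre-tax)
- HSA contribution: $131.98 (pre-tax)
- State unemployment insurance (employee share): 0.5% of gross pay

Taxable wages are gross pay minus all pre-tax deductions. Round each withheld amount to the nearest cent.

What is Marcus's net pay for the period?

Commuter benefit: $148.55
HSA contribution: $131.98
Pre-tax total = $148.55 + $131.98 = $280.53
Taxable wages = $6,602.52 − $280.53 = $6,321.99
State withholding: $6,321.99 × 0.085 = $537.37
State unemployment insurance (employee share): $6,602.52 × 0.005 = $33.01
Paid family leave insurance: $6,602.52 × 0.01 = $66.03
Parking deduction: $60.85
Total deductions = $148.55 + $131.98 + $537.37 + $33.01 + $66.03 + $60.85 = $977.79
Net pay = $6,602.52 − $977.79 = $5,624.73

$5,624.73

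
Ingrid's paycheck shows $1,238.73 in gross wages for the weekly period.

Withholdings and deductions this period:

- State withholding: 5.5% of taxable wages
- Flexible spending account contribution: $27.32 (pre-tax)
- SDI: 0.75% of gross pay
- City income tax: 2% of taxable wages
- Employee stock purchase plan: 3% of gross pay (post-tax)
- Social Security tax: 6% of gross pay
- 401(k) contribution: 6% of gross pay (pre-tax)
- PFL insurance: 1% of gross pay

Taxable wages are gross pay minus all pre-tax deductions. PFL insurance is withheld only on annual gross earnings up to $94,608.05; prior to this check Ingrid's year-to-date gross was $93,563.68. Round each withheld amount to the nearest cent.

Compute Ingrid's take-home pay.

Flexible spending account contribution: $27.32
401(k) contribution: $1,238.73 × 0.06 = $74.32
Pre-tax total = $27.32 + $74.32 = $101.64
Taxable wages = $1,238.73 − $101.64 = $1,137.09
City income tax: $1,137.09 × 0.02 = $22.74
State withholding: $1,137.09 × 0.055 = $62.54
Social Security tax: $1,238.73 × 0.06 = $74.32
PFL insurance: only $94,608.05 − $93,563.68 = $1,044.37 of this check is subject → $1,044.37 × 0.01 = $10.44
SDI: $1,238.73 × 0.0075 = $9.29
Employee stock purchase plan: $1,238.73 × 0.03 = $37.16
Total deductions = $27.32 + $74.32 + $22.74 + $62.54 + $74.32 + $10.44 + $9.29 + $37.16 = $318.13
Net pay = $1,238.73 − $318.13 = $920.60

$920.60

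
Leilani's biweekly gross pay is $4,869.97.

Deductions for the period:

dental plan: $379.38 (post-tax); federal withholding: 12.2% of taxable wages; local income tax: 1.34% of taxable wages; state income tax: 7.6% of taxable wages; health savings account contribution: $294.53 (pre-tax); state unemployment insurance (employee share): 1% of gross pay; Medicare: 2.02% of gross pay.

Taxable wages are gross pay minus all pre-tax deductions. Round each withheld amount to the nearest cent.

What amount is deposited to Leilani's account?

Health savings account contribution: $294.53
Taxable wages = $4,869.97 − $294.53 = $4,575.44
Local income tax: $4,575.44 × 0.0134 = $61.31
State income tax: $4,575.44 × 0.076 = $347.73
Federal withholding: $4,575.44 × 0.122 = $558.20
State unemployment insurance (employee share): $4,869.97 × 0.01 = $48.70
Medicare: $4,869.97 × 0.0202 = $98.37
Dental plan: $379.38
Total deductions = $294.53 + $61.31 + $347.73 + $558.20 + $48.70 + $98.37 + $379.38 = $1,788.22
Net pay = $4,869.97 − $1,788.22 = $3,081.75

$3,081.75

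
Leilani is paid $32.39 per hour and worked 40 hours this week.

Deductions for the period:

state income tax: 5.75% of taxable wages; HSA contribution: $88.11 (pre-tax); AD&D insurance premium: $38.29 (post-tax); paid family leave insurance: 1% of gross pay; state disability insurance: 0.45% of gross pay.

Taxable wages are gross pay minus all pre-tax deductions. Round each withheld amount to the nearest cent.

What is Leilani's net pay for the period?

$1,080.98

Gross pay: 40 × $32.39 = $1,295.60
HSA contribution: $88.11
Taxable wages = $1,295.60 − $88.11 = $1,207.49
State income tax: $1,207.49 × 0.0575 = $69.43
Paid family leave insurance: $1,295.60 × 0.01 = $12.96
State disability insurance: $1,295.60 × 0.0045 = $5.83
AD&D insurance premium: $38.29
Total deductions = $88.11 + $69.43 + $12.96 + $5.83 + $38.29 = $214.62
Net pay = $1,295.60 − $214.62 = $1,080.98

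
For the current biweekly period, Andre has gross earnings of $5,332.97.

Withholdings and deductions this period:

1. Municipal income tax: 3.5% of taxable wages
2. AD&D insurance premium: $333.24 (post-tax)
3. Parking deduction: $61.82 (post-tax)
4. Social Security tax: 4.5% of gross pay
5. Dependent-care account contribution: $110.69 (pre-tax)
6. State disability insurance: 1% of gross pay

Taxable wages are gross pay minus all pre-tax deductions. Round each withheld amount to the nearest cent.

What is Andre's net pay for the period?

$4,351.13

Dependent-care account contribution: $110.69
Taxable wages = $5,332.97 − $110.69 = $5,222.28
Municipal income tax: $5,222.28 × 0.035 = $182.78
Social Security tax: $5,332.97 × 0.045 = $239.98
State disability insurance: $5,332.97 × 0.01 = $53.33
AD&D insurance premium: $333.24
Parking deduction: $61.82
Total deductions = $110.69 + $182.78 + $239.98 + $53.33 + $333.24 + $61.82 = $981.84
Net pay = $5,332.97 − $981.84 = $4,351.13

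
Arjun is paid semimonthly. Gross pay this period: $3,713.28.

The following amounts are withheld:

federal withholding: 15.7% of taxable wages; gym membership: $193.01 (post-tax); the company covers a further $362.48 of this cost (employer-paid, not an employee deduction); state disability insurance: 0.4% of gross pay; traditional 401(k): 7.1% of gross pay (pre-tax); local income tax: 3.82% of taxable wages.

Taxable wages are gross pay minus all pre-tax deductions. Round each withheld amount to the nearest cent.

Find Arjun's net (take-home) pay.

$2,568.41

Traditional 401(k): $3,713.28 × 0.071 = $263.64
Taxable wages = $3,713.28 − $263.64 = $3,449.64
Federal withholding: $3,449.64 × 0.157 = $541.59
Local income tax: $3,449.64 × 0.0382 = $131.78
State disability insurance: $3,713.28 × 0.004 = $14.85
Gym membership: $193.01
(Employer's $362.48 toward gym membership is not withheld from the employee.)
Total deductions = $263.64 + $541.59 + $131.78 + $14.85 + $193.01 = $1,144.87
Net pay = $3,713.28 − $1,144.87 = $2,568.41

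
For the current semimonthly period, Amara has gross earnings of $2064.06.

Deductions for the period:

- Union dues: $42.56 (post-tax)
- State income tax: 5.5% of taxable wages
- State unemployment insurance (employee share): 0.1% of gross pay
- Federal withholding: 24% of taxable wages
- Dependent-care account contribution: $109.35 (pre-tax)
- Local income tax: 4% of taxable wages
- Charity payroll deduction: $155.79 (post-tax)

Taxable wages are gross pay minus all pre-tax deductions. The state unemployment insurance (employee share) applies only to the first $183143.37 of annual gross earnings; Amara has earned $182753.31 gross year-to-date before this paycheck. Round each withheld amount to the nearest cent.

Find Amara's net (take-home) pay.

$1101.14

Dependent-care account contribution: $109.35
Taxable wages = $2064.06 − $109.35 = $1954.71
Federal withholding: $1954.71 × 0.24 = $469.13
Local income tax: $1954.71 × 0.04 = $78.19
State income tax: $1954.71 × 0.055 = $107.51
State unemployment insurance (employee share): only $183143.37 − $182753.31 = $390.06 of this check is subject → $390.06 × 0.001 = $0.39
Charity payroll deduction: $155.79
Union dues: $42.56
Total deductions = $109.35 + $469.13 + $78.19 + $107.51 + $0.39 + $155.79 + $42.56 = $962.92
Net pay = $2064.06 − $962.92 = $1101.14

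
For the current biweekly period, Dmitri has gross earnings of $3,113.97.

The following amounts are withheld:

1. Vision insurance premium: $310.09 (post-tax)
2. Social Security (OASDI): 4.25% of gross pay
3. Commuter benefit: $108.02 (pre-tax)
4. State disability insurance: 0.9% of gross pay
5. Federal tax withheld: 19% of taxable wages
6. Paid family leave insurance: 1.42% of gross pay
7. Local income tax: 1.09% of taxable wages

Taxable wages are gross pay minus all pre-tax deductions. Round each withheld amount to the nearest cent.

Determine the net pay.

$1,887.38

Commuter benefit: $108.02
Taxable wages = $3,113.97 − $108.02 = $3,005.95
Federal tax withheld: $3,005.95 × 0.19 = $571.13
Local income tax: $3,005.95 × 0.0109 = $32.76
State disability insurance: $3,113.97 × 0.009 = $28.03
Paid family leave insurance: $3,113.97 × 0.0142 = $44.22
Social Security (OASDI): $3,113.97 × 0.0425 = $132.34
Vision insurance premium: $310.09
Total deductions = $108.02 + $571.13 + $32.76 + $28.03 + $44.22 + $132.34 + $310.09 = $1,226.59
Net pay = $3,113.97 − $1,226.59 = $1,887.38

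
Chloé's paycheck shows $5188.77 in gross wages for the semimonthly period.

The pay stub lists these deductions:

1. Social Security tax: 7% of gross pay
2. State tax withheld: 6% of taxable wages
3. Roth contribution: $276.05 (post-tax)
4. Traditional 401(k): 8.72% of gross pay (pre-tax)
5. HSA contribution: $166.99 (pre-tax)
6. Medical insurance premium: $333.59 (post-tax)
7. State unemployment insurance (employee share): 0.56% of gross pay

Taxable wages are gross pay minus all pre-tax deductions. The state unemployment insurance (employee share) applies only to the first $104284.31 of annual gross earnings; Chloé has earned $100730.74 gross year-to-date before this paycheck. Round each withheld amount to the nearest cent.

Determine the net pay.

$3302.41

HSA contribution: $166.99
Traditional 401(k): $5188.77 × 0.0872 = $452.46
Pre-tax total = $166.99 + $452.46 = $619.45
Taxable wages = $5188.77 − $619.45 = $4569.32
State tax withheld: $4569.32 × 0.06 = $274.16
State unemployment insurance (employee share): only $104284.31 − $100730.74 = $3553.57 of this check is subject → $3553.57 × 0.0056 = $19.90
Social Security tax: $5188.77 × 0.07 = $363.21
Medical insurance premium: $333.59
Roth contribution: $276.05
Total deductions = $166.99 + $452.46 + $274.16 + $19.90 + $363.21 + $333.59 + $276.05 = $1886.36
Net pay = $5188.77 − $1886.36 = $3302.41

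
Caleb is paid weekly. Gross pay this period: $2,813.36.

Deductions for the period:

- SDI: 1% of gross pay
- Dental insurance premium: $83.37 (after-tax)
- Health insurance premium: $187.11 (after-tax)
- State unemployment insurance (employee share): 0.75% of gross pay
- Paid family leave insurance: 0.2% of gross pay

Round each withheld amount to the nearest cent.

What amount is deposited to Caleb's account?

Paid family leave insurance: $2,813.36 × 0.002 = $5.63
SDI: $2,813.36 × 0.01 = $28.13
State unemployment insurance (employee share): $2,813.36 × 0.0075 = $21.10
Dental insurance premium: $83.37
Health insurance premium: $187.11
Total deductions = $5.63 + $28.13 + $21.10 + $83.37 + $187.11 = $325.34
Net pay = $2,813.36 − $325.34 = $2,488.02

$2,488.02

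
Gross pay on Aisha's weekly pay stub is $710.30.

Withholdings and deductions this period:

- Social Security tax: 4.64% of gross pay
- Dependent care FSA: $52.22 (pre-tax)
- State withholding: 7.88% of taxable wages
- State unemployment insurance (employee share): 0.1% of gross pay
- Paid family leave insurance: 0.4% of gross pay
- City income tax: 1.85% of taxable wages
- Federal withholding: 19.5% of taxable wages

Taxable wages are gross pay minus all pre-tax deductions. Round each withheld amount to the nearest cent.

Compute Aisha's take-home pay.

Dependent care FSA: $52.22
Taxable wages = $710.30 − $52.22 = $658.08
Federal withholding: $658.08 × 0.195 = $128.33
City income tax: $658.08 × 0.0185 = $12.17
State withholding: $658.08 × 0.0788 = $51.86
Paid family leave insurance: $710.30 × 0.004 = $2.84
State unemployment insurance (employee share): $710.30 × 0.001 = $0.71
Social Security tax: $710.30 × 0.0464 = $32.96
Total deductions = $52.22 + $128.33 + $12.17 + $51.86 + $2.84 + $0.71 + $32.96 = $281.09
Net pay = $710.30 − $281.09 = $429.21

$429.21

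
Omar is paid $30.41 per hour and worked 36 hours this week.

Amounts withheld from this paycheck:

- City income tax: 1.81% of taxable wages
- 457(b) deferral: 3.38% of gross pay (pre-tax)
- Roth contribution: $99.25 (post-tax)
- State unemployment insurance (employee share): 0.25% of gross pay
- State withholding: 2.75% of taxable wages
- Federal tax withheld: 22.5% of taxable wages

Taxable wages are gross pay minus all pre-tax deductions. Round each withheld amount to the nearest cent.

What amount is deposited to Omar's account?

$669.53

Gross pay: 36 × $30.41 = $1094.76
457(b) deferral: $1094.76 × 0.0338 = $37.00
Taxable wages = $1094.76 − $37.00 = $1057.76
City income tax: $1057.76 × 0.0181 = $19.15
State withholding: $1057.76 × 0.0275 = $29.09
Federal tax withheld: $1057.76 × 0.225 = $238.00
State unemployment insurance (employee share): $1094.76 × 0.0025 = $2.74
Roth contribution: $99.25
Total deductions = $37.00 + $19.15 + $29.09 + $238.00 + $2.74 + $99.25 = $425.23
Net pay = $1094.76 − $425.23 = $669.53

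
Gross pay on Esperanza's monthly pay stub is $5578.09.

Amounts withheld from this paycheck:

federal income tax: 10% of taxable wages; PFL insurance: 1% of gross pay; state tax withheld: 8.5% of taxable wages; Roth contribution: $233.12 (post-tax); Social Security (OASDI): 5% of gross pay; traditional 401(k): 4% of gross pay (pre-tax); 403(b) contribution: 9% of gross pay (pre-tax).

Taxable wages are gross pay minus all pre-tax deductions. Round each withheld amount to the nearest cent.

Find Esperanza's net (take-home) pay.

403(b) contribution: $5578.09 × 0.09 = $502.03
Traditional 401(k): $5578.09 × 0.04 = $223.12
Pre-tax total = $502.03 + $223.12 = $725.15
Taxable wages = $5578.09 − $725.15 = $4852.94
Federal income tax: $4852.94 × 0.1 = $485.29
State tax withheld: $4852.94 × 0.085 = $412.50
Social Security (OASDI): $5578.09 × 0.05 = $278.90
PFL insurance: $5578.09 × 0.01 = $55.78
Roth contribution: $233.12
Total deductions = $502.03 + $223.12 + $485.29 + $412.50 + $278.90 + $55.78 + $233.12 = $2190.74
Net pay = $5578.09 − $2190.74 = $3387.35

$3387.35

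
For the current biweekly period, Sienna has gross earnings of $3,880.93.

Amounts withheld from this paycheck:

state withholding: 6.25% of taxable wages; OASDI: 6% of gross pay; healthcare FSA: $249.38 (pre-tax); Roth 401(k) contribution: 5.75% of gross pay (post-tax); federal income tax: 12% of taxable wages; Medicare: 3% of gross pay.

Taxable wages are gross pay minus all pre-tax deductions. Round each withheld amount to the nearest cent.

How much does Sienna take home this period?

$2,396.35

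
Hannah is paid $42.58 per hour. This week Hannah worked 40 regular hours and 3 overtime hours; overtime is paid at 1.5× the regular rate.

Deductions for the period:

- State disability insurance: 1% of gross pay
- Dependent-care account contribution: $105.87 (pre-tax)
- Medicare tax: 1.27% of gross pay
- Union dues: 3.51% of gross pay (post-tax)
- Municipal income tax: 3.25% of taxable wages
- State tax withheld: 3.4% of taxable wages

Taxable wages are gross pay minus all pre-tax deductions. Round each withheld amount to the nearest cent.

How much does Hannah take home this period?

$1,560.46

Regular pay: 40 × $42.58 = $1,703.20
Overtime pay: 3 × $42.58 × 1.5 = $191.61
Gross pay = $1,703.20 + $191.61 = $1,894.81
Dependent-care account contribution: $105.87
Taxable wages = $1,894.81 − $105.87 = $1,788.94
Municipal income tax: $1,788.94 × 0.0325 = $58.14
State tax withheld: $1,788.94 × 0.034 = $60.82
State disability insurance: $1,894.81 × 0.01 = $18.95
Medicare tax: $1,894.81 × 0.0127 = $24.06
Union dues: $1,894.81 × 0.0351 = $66.51
Total deductions = $105.87 + $58.14 + $60.82 + $18.95 + $24.06 + $66.51 = $334.35
Net pay = $1,894.81 − $334.35 = $1,560.46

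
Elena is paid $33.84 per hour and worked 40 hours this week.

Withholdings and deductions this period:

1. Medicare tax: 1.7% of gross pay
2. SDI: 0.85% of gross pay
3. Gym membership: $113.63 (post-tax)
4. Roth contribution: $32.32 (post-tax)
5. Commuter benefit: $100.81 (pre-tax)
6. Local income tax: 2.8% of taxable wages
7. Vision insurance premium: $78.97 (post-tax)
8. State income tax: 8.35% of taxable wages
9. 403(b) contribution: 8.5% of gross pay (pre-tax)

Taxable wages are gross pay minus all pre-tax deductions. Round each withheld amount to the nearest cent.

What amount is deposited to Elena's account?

$751.43

Gross pay: 40 × $33.84 = $1,353.60
Commuter benefit: $100.81
403(b) contribution: $1,353.60 × 0.085 = $115.06
Pre-tax total = $100.81 + $115.06 = $215.87
Taxable wages = $1,353.60 − $215.87 = $1,137.73
Local income tax: $1,137.73 × 0.028 = $31.86
State income tax: $1,137.73 × 0.0835 = $95.00
SDI: $1,353.60 × 0.0085 = $11.51
Medicare tax: $1,353.60 × 0.017 = $23.01
Gym membership: $113.63
Vision insurance premium: $78.97
Roth contribution: $32.32
Total deductions = $100.81 + $115.06 + $31.86 + $95.00 + $11.51 + $23.01 + $113.63 + $78.97 + $32.32 = $602.17
Net pay = $1,353.60 − $602.17 = $751.43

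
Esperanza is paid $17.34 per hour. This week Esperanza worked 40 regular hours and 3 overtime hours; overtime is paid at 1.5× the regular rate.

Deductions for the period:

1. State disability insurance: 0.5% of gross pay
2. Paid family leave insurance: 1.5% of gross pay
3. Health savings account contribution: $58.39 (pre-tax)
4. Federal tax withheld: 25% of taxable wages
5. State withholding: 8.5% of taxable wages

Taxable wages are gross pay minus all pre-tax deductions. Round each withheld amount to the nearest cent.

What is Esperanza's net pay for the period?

Regular pay: 40 × $17.34 = $693.60
Overtime pay: 3 × $17.34 × 1.5 = $78.03
Gross pay = $693.60 + $78.03 = $771.63
Health savings account contribution: $58.39
Taxable wages = $771.63 − $58.39 = $713.24
State withholding: $713.24 × 0.085 = $60.63
Federal tax withheld: $713.24 × 0.25 = $178.31
Paid family leave insurance: $771.63 × 0.015 = $11.57
State disability insurance: $771.63 × 0.005 = $3.86
Total deductions = $58.39 + $60.63 + $178.31 + $11.57 + $3.86 = $312.76
Net pay = $771.63 − $312.76 = $458.87

$458.87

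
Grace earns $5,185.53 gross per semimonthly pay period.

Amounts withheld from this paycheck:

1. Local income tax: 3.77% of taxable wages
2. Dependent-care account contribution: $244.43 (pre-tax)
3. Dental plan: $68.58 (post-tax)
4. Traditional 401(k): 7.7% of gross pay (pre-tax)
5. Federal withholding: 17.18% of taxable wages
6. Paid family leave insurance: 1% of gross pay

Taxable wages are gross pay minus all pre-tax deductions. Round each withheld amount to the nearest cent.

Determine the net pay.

Traditional 401(k): $5,185.53 × 0.077 = $399.29
Dependent-care account contribution: $244.43
Pre-tax total = $399.29 + $244.43 = $643.72
Taxable wages = $5,185.53 − $643.72 = $4,541.81
Federal withholding: $4,541.81 × 0.1718 = $780.28
Local income tax: $4,541.81 × 0.0377 = $171.23
Paid family leave insurance: $5,185.53 × 0.01 = $51.86
Dental plan: $68.58
Total deductions = $399.29 + $244.43 + $780.28 + $171.23 + $51.86 + $68.58 = $1,715.67
Net pay = $5,185.53 − $1,715.67 = $3,469.86

$3,469.86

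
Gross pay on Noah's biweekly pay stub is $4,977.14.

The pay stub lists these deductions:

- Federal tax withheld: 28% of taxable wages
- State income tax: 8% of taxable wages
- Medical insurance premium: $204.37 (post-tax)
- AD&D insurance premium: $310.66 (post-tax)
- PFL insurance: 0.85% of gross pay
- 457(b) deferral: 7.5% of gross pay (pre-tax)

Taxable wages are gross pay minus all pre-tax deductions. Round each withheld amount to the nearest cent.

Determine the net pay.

$2,389.12

457(b) deferral: $4,977.14 × 0.075 = $373.29
Taxable wages = $4,977.14 − $373.29 = $4,603.85
State income tax: $4,603.85 × 0.08 = $368.31
Federal tax withheld: $4,603.85 × 0.28 = $1,289.08
PFL insurance: $4,977.14 × 0.0085 = $42.31
Medical insurance premium: $204.37
AD&D insurance premium: $310.66
Total deductions = $373.29 + $368.31 + $1,289.08 + $42.31 + $204.37 + $310.66 = $2,588.02
Net pay = $4,977.14 − $2,588.02 = $2,389.12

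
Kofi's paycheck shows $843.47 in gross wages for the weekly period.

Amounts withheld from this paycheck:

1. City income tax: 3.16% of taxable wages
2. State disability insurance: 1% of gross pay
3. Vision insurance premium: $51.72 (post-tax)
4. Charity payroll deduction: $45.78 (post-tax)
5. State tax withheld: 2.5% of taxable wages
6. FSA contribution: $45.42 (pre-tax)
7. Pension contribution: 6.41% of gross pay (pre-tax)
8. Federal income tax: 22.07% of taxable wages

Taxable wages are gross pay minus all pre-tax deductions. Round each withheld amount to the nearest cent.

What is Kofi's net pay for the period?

$431.74

Pension contribution: $843.47 × 0.0641 = $54.07
FSA contribution: $45.42
Pre-tax total = $54.07 + $45.42 = $99.49
Taxable wages = $843.47 − $99.49 = $743.98
State tax withheld: $743.98 × 0.025 = $18.60
Federal income tax: $743.98 × 0.2207 = $164.20
City income tax: $743.98 × 0.0316 = $23.51
State disability insurance: $843.47 × 0.01 = $8.43
Vision insurance premium: $51.72
Charity payroll deduction: $45.78
Total deductions = $54.07 + $45.42 + $18.60 + $164.20 + $23.51 + $8.43 + $51.72 + $45.78 = $411.73
Net pay = $843.47 − $411.73 = $431.74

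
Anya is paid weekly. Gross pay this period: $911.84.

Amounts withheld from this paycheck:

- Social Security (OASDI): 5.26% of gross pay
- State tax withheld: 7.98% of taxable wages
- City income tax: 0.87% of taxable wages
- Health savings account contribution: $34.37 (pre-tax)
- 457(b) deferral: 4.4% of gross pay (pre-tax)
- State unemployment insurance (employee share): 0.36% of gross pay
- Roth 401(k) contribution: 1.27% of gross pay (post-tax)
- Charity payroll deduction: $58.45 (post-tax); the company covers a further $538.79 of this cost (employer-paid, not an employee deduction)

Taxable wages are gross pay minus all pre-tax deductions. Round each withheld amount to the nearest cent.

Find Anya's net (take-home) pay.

457(b) deferral: $911.84 × 0.044 = $40.12
Health savings account contribution: $34.37
Pre-tax total = $40.12 + $34.37 = $74.49
Taxable wages = $911.84 − $74.49 = $837.35
State tax withheld: $837.35 × 0.0798 = $66.82
City income tax: $837.35 × 0.0087 = $7.28
Social Security (OASDI): $911.84 × 0.0526 = $47.96
State unemployment insurance (employee share): $911.84 × 0.0036 = $3.28
Charity payroll deduction: $58.45
Roth 401(k) contribution: $911.84 × 0.0127 = $11.58
(Employer's $538.79 toward charity payroll deduction is not withheld from the employee.)
Total deductions = $40.12 + $34.37 + $66.82 + $7.28 + $47.96 + $3.28 + $58.45 + $11.58 = $269.86
Net pay = $911.84 − $269.86 = $641.98

$641.98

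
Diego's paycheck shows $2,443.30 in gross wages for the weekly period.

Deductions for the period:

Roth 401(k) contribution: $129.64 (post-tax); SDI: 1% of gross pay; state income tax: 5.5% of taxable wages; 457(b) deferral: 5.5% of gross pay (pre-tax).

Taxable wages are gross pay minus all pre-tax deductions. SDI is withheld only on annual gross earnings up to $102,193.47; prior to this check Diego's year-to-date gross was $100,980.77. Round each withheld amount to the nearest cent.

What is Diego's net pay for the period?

457(b) deferral: $2,443.30 × 0.055 = $134.38
Taxable wages = $2,443.30 − $134.38 = $2,308.92
State income tax: $2,308.92 × 0.055 = $126.99
SDI: only $102,193.47 − $100,980.77 = $1,212.70 of this check is subject → $1,212.70 × 0.01 = $12.13
Roth 401(k) contribution: $129.64
Total deductions = $134.38 + $126.99 + $12.13 + $129.64 = $403.14
Net pay = $2,443.30 − $403.14 = $2,040.16

$2,040.16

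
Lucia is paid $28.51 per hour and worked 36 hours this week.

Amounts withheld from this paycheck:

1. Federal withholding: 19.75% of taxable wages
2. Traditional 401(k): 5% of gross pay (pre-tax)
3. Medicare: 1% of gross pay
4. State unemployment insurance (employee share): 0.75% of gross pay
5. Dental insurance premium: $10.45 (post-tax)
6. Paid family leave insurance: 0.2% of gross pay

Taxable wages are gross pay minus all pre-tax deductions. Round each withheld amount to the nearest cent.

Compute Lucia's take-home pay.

Gross pay: 36 × $28.51 = $1,026.36
Traditional 401(k): $1,026.36 × 0.05 = $51.32
Taxable wages = $1,026.36 − $51.32 = $975.04
Federal withholding: $975.04 × 0.1975 = $192.57
Paid family leave insurance: $1,026.36 × 0.002 = $2.05
State unemployment insurance (employee share): $1,026.36 × 0.0075 = $7.70
Medicare: $1,026.36 × 0.01 = $10.26
Dental insurance premium: $10.45
Total deductions = $51.32 + $192.57 + $2.05 + $7.70 + $10.26 + $10.45 = $274.35
Net pay = $1,026.36 − $274.35 = $752.01

$752.01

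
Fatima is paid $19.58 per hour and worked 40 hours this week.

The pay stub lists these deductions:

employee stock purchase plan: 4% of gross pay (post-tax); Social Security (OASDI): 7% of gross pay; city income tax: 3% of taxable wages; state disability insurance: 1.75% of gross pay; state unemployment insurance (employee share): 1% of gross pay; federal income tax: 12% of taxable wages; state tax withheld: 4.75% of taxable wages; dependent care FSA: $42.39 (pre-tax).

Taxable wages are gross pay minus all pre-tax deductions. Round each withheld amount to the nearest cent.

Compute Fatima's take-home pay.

Gross pay: 40 × $19.58 = $783.20
Dependent care FSA: $42.39
Taxable wages = $783.20 − $42.39 = $740.81
City income tax: $740.81 × 0.03 = $22.22
Federal income tax: $740.81 × 0.12 = $88.90
State tax withheld: $740.81 × 0.0475 = $35.19
State unemployment insurance (employee share): $783.20 × 0.01 = $7.83
Social Security (OASDI): $783.20 × 0.07 = $54.82
State disability insurance: $783.20 × 0.0175 = $13.71
Employee stock purchase plan: $783.20 × 0.04 = $31.33
Total deductions = $42.39 + $22.22 + $88.90 + $35.19 + $7.83 + $54.82 + $13.71 + $31.33 = $296.39
Net pay = $783.20 − $296.39 = $486.81

$486.81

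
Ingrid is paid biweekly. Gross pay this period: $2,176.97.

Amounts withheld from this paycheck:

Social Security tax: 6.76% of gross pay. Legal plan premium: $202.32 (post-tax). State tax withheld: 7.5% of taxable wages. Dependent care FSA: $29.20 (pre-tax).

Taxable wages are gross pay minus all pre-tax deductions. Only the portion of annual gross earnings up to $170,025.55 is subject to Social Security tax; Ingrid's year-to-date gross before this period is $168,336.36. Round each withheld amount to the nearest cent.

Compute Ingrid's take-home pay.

Dependent care FSA: $29.20
Taxable wages = $2,176.97 − $29.20 = $2,147.77
State tax withheld: $2,147.77 × 0.075 = $161.08
Social Security tax: only $170,025.55 − $168,336.36 = $1,689.19 of this check is subject → $1,689.19 × 0.0676 = $114.19
Legal plan premium: $202.32
Total deductions = $29.20 + $161.08 + $114.19 + $202.32 = $506.79
Net pay = $2,176.97 − $506.79 = $1,670.18

$1,670.18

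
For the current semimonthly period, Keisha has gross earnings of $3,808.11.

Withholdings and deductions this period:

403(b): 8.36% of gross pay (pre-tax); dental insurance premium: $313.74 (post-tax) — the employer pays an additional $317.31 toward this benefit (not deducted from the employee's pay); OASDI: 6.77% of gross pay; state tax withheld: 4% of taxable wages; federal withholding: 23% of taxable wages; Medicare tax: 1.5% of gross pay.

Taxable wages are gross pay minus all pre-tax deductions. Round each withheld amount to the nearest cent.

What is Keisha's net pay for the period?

$1,918.85

403(b): $3,808.11 × 0.0836 = $318.36
Taxable wages = $3,808.11 − $318.36 = $3,489.75
Federal withholding: $3,489.75 × 0.23 = $802.64
State tax withheld: $3,489.75 × 0.04 = $139.59
Medicare tax: $3,808.11 × 0.015 = $57.12
OASDI: $3,808.11 × 0.0677 = $257.81
Dental insurance premium: $313.74
(Employer's $317.31 toward dental insurance premium is not withheld from the employee.)
Total deductions = $318.36 + $802.64 + $139.59 + $57.12 + $257.81 + $313.74 = $1,889.26
Net pay = $3,808.11 − $1,889.26 = $1,918.85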